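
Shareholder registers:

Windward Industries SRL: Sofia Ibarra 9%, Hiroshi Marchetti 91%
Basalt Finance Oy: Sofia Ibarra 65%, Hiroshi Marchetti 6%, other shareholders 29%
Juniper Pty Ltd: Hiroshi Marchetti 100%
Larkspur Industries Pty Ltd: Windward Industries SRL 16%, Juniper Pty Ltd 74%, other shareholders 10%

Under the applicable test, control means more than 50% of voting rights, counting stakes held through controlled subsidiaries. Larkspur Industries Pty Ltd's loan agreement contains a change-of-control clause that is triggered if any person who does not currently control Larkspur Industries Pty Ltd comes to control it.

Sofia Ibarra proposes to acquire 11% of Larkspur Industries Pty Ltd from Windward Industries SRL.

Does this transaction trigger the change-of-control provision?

The purchase adds only to Sofia's holdings (Windward's stake shrinks), so Sofia is the only person who could newly come to control Larkspur.
Sofia holds 65% of Basalt, so Sofia controls Basalt.
Neither Sofia nor any entity Sofia controls holds any voting interest in Larkspur.
So before the transaction, Sofia does not control Larkspur.
After the purchase, Sofia holds 11% of Larkspur directly, and Windward's stake falls to 5%.
After the transaction, Sofia's side holds 11% of Larkspur, not > 50%, so Sofia still does not control Larkspur.
No new person acquires control, so the clause is not triggered.

No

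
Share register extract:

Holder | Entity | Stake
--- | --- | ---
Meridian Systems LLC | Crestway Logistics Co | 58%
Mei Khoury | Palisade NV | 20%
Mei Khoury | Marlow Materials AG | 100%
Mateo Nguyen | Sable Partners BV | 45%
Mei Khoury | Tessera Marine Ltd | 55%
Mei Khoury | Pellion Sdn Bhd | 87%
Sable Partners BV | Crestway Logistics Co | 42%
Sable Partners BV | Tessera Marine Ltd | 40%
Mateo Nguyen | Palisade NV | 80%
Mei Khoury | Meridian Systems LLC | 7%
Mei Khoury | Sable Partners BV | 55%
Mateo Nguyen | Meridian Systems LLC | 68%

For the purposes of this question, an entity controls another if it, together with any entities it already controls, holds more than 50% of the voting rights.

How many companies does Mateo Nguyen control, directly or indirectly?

3

Mateo holds 68% of Meridian, so Mateo controls Meridian.
Mateo holds 80% of Palisade, so Mateo controls Palisade.
Meridian holds 58% of Crestway, so Mateo controls Crestway.
No other company's threshold is met.
Mateo controls 3 companies.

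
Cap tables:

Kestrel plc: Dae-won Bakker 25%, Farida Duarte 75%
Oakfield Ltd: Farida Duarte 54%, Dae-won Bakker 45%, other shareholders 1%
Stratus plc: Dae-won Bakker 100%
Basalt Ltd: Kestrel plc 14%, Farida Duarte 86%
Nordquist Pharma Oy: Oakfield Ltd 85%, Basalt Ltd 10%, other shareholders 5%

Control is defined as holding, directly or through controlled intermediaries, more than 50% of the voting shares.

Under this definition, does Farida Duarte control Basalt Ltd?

Farida holds 75% of Kestrel, so Farida controls Kestrel.
Kestrel and Farida together hold 14% + 86% = 100% of Basalt, so Farida controls Basalt.

Yes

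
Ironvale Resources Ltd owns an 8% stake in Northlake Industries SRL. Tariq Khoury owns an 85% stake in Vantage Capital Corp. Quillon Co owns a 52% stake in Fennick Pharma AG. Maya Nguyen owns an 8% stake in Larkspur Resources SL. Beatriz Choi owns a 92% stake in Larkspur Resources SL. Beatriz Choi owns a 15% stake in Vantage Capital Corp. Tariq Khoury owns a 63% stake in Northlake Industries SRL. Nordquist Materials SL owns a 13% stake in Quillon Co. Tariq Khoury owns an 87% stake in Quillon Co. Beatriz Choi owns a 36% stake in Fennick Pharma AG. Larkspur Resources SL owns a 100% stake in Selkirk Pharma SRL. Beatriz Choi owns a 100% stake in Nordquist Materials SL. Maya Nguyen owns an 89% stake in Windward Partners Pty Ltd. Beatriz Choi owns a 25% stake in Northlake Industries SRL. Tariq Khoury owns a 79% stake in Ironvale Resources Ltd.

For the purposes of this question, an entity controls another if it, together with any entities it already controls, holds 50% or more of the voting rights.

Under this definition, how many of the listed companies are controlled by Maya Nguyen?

Maya holds 89% of Windward, so Maya controls Windward.
No other company's threshold is met.
Maya controls 1 company.

1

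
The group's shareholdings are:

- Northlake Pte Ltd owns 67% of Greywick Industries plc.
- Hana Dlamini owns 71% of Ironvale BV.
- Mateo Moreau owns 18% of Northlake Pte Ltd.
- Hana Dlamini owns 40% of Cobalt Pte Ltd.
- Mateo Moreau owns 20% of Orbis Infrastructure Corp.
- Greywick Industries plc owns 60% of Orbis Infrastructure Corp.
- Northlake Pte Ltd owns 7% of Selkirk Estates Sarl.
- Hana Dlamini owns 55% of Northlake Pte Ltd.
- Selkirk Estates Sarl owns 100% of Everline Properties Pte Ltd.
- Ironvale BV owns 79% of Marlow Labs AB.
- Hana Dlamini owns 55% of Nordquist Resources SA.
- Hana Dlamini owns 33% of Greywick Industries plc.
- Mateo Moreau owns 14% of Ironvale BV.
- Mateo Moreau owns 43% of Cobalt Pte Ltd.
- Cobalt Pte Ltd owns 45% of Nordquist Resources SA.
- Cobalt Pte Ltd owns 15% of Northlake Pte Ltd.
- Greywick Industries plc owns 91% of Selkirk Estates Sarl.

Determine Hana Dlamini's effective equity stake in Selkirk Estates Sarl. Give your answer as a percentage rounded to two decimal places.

Hana reaches Selkirk along 5 paths.
Via Cobalt → Northlake: 40% × 15% × 7% = 0.42%.
Via Northlake: 55% × 7% = 3.85%.
Via Greywick: 33% × 91% = 30.03%.
Via Cobalt → Northlake → Greywick: 40% × 15% × 67% × 91% = 3.6582%.
Via Northlake → Greywick: 55% × 67% × 91% = 33.5335%.
Total: 0.42% + 3.85% + 30.03% + 3.6582% + 33.5335% = 71.4917%.
Rounded: 71.49%.

71.49%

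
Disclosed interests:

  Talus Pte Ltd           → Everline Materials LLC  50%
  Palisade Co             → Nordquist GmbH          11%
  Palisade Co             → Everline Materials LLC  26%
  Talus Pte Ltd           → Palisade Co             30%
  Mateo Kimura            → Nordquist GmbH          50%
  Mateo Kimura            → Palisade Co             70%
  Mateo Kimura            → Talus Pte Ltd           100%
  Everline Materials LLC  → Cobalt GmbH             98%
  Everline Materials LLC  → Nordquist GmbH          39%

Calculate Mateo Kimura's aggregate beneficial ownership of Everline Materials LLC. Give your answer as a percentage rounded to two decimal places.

Mateo reaches Everline along 3 paths.
Via Talus: 100% × 50% = 50%.
Via Talus → Palisade: 100% × 30% × 26% = 7.8%.
Via Palisade: 70% × 26% = 18.2%.
Total: 50% + 7.8% + 18.2% = 76%.
Rounded: 76.00%.

76.00%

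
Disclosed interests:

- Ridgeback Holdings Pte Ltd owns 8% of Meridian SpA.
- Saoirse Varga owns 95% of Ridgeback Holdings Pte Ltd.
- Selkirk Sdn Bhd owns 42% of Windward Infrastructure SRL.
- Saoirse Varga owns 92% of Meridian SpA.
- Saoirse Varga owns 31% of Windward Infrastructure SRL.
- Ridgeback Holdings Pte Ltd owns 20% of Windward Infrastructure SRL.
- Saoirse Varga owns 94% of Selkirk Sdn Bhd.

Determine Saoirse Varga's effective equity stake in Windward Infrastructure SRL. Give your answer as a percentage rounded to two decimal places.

89.48%

Saoirse reaches Windward along 3 paths.
Via Selkirk: 94% × 42% = 39.48%.
Via Ridgeback: 95% × 20% = 19%.
Direct stake: 31% = 31%.
Total: 39.48% + 19% + 31% = 89.48%.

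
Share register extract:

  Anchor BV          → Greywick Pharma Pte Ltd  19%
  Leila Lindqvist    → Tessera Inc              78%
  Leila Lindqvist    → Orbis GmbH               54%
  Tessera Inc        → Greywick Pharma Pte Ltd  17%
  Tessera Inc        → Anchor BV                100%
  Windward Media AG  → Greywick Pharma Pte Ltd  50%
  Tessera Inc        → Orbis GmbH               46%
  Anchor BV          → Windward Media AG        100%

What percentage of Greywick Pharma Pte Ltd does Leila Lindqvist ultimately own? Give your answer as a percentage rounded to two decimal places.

67.08%

Leila reaches Greywick along 3 paths.
Via Tessera → Anchor → Windward: 78% × 100% × 100% × 50% = 39%.
Via Tessera: 78% × 17% = 13.26%.
Via Tessera → Anchor: 78% × 100% × 19% = 14.82%.
Total: 39% + 13.26% + 14.82% = 67.08%.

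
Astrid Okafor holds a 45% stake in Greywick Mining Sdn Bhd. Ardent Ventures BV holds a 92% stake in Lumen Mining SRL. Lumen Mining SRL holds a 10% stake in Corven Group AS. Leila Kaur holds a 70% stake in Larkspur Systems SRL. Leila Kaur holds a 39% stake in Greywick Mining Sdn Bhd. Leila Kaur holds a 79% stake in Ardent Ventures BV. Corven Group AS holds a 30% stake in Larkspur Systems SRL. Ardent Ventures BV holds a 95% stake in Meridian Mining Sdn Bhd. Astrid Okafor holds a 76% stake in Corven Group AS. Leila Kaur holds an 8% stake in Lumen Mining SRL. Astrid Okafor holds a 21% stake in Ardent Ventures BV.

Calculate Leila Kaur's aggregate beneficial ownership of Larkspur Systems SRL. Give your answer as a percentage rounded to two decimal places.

72.42%

Leila reaches Larkspur along 3 paths.
Direct stake: 70% = 70%.
Via Ardent → Lumen → Corven: 79% × 92% × 10% × 30% = 2.1804%.
Via Lumen → Corven: 8% × 10% × 30% = 0.24%.
Total: 70% + 2.1804% + 0.24% = 72.4204%.
Rounded: 72.42%.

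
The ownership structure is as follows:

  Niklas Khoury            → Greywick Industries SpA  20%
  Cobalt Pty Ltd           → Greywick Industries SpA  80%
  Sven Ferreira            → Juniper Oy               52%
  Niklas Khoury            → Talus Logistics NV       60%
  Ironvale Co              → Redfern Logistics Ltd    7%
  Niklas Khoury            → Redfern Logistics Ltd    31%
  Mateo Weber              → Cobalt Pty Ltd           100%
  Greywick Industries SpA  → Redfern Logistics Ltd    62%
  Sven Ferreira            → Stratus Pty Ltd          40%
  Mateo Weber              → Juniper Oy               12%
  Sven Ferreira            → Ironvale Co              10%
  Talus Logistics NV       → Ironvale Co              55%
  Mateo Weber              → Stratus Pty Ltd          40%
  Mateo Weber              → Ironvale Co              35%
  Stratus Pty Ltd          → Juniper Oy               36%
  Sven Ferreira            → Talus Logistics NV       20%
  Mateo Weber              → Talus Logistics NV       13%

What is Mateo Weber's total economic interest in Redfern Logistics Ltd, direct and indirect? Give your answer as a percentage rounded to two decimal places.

52.55%

Mateo reaches Redfern along 3 paths.
Via Cobalt → Greywick: 100% × 80% × 62% = 49.6%.
Via Talus → Ironvale: 13% × 55% × 7% = 0.5005%.
Via Ironvale: 35% × 7% = 2.45%.
Total: 49.6% + 0.5005% + 2.45% = 52.5505%.
Rounded: 52.55%.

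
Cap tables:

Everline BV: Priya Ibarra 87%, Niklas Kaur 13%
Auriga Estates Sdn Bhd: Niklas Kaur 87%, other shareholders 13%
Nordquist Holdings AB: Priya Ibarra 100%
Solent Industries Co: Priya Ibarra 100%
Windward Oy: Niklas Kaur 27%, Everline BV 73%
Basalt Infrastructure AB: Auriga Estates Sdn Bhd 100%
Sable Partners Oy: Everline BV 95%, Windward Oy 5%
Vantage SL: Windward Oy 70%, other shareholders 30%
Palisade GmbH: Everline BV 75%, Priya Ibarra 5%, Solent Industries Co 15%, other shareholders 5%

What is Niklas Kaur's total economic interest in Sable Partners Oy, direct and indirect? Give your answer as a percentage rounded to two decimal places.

14.17%

Niklas reaches Sable along 3 paths.
Via Everline: 13% × 95% = 12.35%.
Via Windward: 27% × 5% = 1.35%.
Via Everline → Windward: 13% × 73% × 5% = 0.4745%.
Total: 12.35% + 1.35% + 0.4745% = 14.1745%.
Rounded: 14.17%.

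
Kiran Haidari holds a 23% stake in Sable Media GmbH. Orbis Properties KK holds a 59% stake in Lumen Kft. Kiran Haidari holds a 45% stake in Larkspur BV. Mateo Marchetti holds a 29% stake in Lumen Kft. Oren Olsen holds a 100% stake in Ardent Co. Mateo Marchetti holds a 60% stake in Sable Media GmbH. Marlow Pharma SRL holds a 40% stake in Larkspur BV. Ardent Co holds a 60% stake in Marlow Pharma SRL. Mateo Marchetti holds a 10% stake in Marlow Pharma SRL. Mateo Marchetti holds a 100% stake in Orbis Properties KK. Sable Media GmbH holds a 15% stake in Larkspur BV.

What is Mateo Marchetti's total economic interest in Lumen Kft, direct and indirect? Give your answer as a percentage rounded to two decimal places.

88.00%

Mateo reaches Lumen along 2 paths.
Via Orbis: 100% × 59% = 59%.
Direct stake: 29% = 29%.
Total: 59% + 29% = 88%.
Rounded: 88.00%.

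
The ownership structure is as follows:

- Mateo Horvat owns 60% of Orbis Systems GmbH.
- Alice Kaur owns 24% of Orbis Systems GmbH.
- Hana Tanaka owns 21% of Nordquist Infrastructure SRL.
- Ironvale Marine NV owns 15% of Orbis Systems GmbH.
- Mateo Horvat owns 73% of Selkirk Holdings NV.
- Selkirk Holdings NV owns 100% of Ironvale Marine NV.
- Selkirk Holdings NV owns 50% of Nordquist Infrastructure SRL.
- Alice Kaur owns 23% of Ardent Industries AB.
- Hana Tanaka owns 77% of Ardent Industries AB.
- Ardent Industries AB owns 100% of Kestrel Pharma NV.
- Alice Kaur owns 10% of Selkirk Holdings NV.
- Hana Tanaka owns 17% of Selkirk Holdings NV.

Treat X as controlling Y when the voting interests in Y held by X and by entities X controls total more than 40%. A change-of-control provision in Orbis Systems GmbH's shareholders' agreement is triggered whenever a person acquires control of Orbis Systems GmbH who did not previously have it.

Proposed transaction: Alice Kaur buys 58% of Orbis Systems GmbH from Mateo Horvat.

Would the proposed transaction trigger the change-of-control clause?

Yes

The purchase adds only to Alice's holdings (Mateo's stake shrinks), so Alice is the only person who could newly come to control Orbis.
Alice's largest direct stake is 24% in Orbis, which does not meet the threshold, so Alice controls no company.
In Orbis, Alice's side holds only 24%, not > 40%.
So before the transaction, Alice does not control Orbis.
After the purchase, Alice's direct stake in Orbis rises to 24% + 58% = 82%, and Mateo's stake falls to 2%.
Alice holds 82% of Orbis, so Alice controls Orbis.
Alice did not control Orbis before and does after, so the clause is triggered.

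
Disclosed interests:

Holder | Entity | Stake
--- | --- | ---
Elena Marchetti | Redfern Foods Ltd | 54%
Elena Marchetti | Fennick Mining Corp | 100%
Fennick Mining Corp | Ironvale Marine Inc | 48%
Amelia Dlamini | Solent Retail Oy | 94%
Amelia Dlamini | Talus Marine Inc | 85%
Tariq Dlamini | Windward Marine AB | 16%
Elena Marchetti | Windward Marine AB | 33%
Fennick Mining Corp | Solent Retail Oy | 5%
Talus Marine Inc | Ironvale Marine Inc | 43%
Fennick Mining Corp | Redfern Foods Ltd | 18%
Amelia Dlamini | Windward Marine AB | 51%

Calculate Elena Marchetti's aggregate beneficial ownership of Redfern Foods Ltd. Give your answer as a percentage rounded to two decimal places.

72.00%

Elena reaches Redfern along 2 paths.
Via Fennick: 100% × 18% = 18%.
Direct stake: 54% = 54%.
Total: 18% + 54% = 72%.
Rounded: 72.00%.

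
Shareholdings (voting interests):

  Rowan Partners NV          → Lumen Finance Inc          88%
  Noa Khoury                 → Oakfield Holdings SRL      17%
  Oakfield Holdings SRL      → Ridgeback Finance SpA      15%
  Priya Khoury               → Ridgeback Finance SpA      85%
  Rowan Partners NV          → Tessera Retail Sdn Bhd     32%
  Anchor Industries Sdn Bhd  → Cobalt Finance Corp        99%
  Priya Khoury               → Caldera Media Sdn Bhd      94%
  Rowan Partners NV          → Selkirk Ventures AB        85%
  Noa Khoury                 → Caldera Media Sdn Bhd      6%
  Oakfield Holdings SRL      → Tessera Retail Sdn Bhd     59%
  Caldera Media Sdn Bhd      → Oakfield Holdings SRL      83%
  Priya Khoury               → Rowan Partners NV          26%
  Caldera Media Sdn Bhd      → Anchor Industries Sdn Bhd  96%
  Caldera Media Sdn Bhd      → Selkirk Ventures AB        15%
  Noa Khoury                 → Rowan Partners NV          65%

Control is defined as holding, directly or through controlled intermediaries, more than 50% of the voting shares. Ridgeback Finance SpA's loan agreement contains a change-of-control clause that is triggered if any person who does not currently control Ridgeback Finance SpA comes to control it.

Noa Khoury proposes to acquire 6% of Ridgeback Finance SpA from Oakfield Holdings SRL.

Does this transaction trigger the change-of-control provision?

The purchase adds only to Noa's holdings (Oakfield's stake shrinks), so Noa is the only person who could newly come to control Ridgeback.
Noa holds 65% of Rowan, so Noa controls Rowan.
Rowan holds 88% of Lumen, so Noa controls Lumen.
Rowan holds 85% of Selkirk, so Noa controls Selkirk.
Neither Noa nor any entity Noa controls holds any voting interest in Ridgeback.
So before the transaction, Noa does not control Ridgeback.
After the purchase, Noa holds 6% of Ridgeback directly, and Oakfield's stake falls to 9%.
After the transaction, Noa's side holds 6% of Ridgeback, not > 50%, so Noa still does not control Ridgeback.
No new person acquires control, so the clause is not triggered.

No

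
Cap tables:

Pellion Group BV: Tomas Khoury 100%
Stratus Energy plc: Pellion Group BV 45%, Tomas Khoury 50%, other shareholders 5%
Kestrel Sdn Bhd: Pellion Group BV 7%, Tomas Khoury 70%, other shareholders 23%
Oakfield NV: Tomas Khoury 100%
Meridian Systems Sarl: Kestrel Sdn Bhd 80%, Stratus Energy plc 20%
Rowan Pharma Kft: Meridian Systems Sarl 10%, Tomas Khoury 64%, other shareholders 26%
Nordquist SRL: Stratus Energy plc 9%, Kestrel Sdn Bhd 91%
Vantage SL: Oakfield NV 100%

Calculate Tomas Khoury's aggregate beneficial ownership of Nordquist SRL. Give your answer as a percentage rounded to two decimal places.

78.62%

Tomas reaches Nordquist along 4 paths.
Via Pellion → Stratus: 100% × 45% × 9% = 4.05%.
Via Stratus: 50% × 9% = 4.5%.
Via Pellion → Kestrel: 100% × 7% × 91% = 6.37%.
Via Kestrel: 70% × 91% = 63.7%.
Total: 4.05% + 4.5% + 6.37% + 63.7% = 78.62%.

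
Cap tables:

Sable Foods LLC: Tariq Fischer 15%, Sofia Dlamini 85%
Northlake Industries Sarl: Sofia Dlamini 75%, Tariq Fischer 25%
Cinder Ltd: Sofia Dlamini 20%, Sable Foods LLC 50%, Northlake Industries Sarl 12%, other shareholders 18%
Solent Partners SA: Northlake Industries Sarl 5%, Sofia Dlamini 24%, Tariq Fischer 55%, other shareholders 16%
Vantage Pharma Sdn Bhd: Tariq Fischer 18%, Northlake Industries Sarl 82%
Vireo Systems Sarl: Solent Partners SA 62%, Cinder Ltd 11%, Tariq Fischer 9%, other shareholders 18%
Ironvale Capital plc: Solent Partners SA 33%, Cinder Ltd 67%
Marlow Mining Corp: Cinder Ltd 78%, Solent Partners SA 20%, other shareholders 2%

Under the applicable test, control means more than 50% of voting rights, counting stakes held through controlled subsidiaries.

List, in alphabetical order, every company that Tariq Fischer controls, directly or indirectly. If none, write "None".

Solent Partners SA, Vireo Systems Sarl

Tariq holds 55% of Solent, so Tariq controls Solent.
Solent and Tariq together hold 62% + 9% = 71% of Vireo, so Tariq controls Vireo.
No other company's threshold is met.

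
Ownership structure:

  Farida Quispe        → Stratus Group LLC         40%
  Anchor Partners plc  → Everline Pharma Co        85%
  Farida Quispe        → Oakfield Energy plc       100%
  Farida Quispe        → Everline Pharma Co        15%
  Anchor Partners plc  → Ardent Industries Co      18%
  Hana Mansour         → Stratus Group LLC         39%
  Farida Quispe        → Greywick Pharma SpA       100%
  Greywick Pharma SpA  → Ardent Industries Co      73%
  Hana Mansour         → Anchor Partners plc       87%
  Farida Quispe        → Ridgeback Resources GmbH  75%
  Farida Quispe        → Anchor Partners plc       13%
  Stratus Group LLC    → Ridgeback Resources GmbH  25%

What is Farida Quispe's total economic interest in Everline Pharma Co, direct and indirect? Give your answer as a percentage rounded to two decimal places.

26.05%

Farida reaches Everline along 2 paths.
Direct stake: 15% = 15%.
Via Anchor: 13% × 85% = 11.05%.
Total: 15% + 11.05% = 26.05%.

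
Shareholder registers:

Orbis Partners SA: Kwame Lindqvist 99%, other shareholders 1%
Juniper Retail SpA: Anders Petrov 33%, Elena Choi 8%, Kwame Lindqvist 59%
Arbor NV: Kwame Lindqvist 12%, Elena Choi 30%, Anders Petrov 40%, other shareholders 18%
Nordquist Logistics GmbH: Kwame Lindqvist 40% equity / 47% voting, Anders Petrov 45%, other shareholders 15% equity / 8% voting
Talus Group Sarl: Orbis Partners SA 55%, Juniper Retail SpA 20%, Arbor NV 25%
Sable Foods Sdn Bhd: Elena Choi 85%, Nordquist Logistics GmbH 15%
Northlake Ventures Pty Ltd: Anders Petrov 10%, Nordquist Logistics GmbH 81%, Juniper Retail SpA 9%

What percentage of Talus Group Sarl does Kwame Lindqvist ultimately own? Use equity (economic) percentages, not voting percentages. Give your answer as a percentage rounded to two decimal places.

69.25%

Kwame reaches Talus along 3 paths.
Via Orbis: 99% × 55% = 54.45%.
Via Juniper: 59% × 20% = 11.8%.
Via Arbor: 12% × 25% = 3%.
Total: 54.45% + 11.8% + 3% = 69.25%.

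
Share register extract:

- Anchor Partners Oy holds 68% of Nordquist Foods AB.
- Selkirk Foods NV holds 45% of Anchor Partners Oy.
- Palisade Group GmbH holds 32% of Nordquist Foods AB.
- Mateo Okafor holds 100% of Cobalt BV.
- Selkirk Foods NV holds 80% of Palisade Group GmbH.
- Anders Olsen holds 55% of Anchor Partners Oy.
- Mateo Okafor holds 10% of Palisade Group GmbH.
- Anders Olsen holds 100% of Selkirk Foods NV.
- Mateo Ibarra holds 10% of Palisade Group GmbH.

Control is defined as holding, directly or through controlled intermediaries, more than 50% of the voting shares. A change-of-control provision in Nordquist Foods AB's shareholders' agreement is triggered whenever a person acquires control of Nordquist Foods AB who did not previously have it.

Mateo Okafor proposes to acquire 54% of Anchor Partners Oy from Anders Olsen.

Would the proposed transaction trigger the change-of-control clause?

The purchase adds only to Mateo Okafor's holdings (Anders's stake shrinks), so Mateo Okafor is the only person who could newly come to control Nordquist.
Mateo Okafor holds 100% of Cobalt, so Mateo Okafor controls Cobalt.
Neither Mateo Okafor nor any entity Mateo Okafor controls holds any voting interest in Nordquist.
So before the transaction, Mateo Okafor does not control Nordquist.
After the purchase, Mateo Okafor holds 54% of Anchor directly, and Anders's stake falls to 1%.
Mateo Okafor holds 54% of Anchor, so Mateo Okafor controls Anchor.
Anchor holds 68% of Nordquist, so Mateo Okafor controls Nordquist.
Mateo Okafor did not control Nordquist before and does after, so the clause is triggered.

Yes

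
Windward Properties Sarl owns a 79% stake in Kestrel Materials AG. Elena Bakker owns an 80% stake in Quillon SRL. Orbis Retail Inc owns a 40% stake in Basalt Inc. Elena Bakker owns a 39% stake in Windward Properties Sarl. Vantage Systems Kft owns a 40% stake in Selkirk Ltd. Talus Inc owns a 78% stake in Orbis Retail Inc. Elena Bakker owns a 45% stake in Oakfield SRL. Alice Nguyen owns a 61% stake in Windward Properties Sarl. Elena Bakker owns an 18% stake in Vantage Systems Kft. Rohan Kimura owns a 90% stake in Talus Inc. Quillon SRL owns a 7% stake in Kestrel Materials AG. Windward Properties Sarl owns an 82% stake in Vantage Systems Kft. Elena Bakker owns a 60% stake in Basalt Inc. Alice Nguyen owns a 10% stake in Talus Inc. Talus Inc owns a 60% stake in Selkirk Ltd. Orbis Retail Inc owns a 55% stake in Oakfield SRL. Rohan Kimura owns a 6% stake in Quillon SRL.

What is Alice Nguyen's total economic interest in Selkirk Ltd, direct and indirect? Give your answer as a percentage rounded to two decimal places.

26.01%

Alice reaches Selkirk along 2 paths.
Via Talus: 10% × 60% = 6%.
Via Windward → Vantage: 61% × 82% × 40% = 20.008%.
Total: 6% + 20.008% = 26.008%.
Rounded: 26.01%.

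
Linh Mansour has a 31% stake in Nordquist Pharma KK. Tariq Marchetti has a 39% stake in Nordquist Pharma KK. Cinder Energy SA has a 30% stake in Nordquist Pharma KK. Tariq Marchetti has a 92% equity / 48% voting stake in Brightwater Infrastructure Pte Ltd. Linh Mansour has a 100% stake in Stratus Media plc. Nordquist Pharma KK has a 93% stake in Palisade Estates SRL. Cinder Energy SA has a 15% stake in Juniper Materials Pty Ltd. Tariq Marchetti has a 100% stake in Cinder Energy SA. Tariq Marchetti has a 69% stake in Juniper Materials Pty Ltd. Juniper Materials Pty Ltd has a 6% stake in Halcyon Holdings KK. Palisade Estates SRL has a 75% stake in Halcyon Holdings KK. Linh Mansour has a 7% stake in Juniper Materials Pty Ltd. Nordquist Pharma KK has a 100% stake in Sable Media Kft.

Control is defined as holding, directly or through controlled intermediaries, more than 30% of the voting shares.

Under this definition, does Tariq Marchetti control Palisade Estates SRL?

Tariq holds 100% of Cinder, so Tariq controls Cinder.
Tariq and Cinder together hold 39% + 30% = 69% of Nordquist, so Tariq controls Nordquist.
Nordquist holds 93% of Palisade, so Tariq controls Palisade.

Yes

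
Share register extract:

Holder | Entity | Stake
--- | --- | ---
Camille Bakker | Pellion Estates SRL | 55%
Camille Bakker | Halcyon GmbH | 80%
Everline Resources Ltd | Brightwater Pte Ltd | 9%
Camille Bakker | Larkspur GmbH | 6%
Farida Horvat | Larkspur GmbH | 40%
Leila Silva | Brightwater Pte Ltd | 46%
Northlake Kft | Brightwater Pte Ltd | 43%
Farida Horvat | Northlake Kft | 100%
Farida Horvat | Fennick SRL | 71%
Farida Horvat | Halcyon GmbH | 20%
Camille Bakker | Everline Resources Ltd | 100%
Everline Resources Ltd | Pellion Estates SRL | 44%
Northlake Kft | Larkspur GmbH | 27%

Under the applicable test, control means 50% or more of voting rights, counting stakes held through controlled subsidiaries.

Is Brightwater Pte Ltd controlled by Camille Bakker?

No

Camille holds 100% of Everline, so Camille controls Everline.
Camille holds 80% of Halcyon, so Camille controls Halcyon.
Everline and Camille together hold 44% + 55% = 99% of Pellion, so Camille controls Pellion.
In Brightwater, Camille's side holds only 9%, not ≥ 50%.
So Camille does not control Brightwater.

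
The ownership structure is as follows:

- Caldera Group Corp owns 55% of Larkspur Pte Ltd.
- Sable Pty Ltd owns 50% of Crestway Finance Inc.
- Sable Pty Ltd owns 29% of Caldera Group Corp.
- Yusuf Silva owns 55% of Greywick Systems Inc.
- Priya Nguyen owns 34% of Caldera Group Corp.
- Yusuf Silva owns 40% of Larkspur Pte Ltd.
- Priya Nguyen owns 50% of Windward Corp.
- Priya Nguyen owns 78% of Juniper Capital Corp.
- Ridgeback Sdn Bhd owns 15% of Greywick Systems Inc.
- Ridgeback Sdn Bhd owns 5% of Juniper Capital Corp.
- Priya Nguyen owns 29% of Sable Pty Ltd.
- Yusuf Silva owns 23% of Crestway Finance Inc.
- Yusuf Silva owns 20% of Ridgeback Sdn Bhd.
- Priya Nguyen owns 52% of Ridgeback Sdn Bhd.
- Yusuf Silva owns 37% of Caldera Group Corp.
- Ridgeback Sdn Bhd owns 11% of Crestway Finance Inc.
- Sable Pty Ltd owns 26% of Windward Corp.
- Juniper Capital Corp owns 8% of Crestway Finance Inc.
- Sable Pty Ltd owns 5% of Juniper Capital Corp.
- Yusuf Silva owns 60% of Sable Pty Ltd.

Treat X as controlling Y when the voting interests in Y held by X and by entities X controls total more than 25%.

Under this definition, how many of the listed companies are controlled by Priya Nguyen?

Priya holds 29% of Sable, so Priya controls Sable.
Priya holds 52% of Ridgeback, so Priya controls Ridgeback.
Priya and Sable and Ridgeback together hold 78% + 5% + 5% = 88% of Juniper, so Priya controls Juniper.
Sable and Priya together hold 26% + 50% = 76% of Windward, so Priya controls Windward.
Sable and Priya together hold 29% + 34% = 63% of Caldera, so Priya controls Caldera.
Caldera holds 55% of Larkspur, so Priya controls Larkspur.
Sable and Juniper and Ridgeback together hold 50% + 8% + 11% = 69% of Crestway, so Priya controls Crestway.
No other company's threshold is met.
Priya controls 7 companies.

7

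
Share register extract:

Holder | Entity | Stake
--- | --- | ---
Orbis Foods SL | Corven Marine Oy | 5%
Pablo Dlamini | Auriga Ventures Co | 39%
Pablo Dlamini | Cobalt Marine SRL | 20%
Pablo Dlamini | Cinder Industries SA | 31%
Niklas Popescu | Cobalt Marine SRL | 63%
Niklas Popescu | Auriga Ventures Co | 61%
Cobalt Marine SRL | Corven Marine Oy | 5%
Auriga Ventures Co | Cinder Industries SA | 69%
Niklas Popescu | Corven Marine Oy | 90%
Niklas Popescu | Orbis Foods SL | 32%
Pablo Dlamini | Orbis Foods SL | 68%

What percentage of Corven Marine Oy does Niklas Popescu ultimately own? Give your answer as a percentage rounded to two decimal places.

94.75%

Niklas reaches Corven along 3 paths.
Via Cobalt: 63% × 5% = 3.15%.
Direct stake: 90% = 90%.
Via Orbis: 32% × 5% = 1.6%.
Total: 3.15% + 90% + 1.6% = 94.75%.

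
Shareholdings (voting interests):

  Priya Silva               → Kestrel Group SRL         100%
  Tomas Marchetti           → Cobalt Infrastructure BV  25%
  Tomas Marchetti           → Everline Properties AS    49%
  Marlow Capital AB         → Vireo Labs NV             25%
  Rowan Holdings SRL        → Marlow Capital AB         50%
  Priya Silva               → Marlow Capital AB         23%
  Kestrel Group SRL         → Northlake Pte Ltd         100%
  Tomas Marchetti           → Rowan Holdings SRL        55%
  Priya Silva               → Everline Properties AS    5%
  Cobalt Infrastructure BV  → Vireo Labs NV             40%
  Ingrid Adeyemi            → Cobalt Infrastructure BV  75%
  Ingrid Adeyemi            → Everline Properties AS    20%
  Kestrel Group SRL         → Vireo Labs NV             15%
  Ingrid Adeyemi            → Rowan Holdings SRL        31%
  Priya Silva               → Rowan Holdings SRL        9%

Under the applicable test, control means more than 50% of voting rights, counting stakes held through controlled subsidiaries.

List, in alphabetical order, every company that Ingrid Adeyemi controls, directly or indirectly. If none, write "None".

Cobalt Infrastructure BV

Ingrid holds 75% of Cobalt, so Ingrid controls Cobalt.
No other company's threshold is met.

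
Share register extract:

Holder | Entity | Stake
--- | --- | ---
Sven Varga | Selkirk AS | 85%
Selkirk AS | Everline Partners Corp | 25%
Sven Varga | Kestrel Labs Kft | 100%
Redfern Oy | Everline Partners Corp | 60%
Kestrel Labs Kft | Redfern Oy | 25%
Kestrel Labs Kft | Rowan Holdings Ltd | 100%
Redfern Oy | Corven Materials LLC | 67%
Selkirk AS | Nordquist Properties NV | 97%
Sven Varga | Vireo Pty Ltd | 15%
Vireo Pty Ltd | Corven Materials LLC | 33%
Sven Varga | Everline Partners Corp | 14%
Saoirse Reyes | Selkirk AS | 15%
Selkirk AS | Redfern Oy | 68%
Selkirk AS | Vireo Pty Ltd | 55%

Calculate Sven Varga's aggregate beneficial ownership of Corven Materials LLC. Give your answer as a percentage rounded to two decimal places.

75.85%

Sven reaches Corven along 4 paths.
Via Kestrel → Redfern: 100% × 25% × 67% = 16.75%.
Via Selkirk → Redfern: 85% × 68% × 67% = 38.726%.
Via Vireo: 15% × 33% = 4.95%.
Via Selkirk → Vireo: 85% × 55% × 33% = 15.4275%.
Total: 16.75% + 38.726% + 4.95% + 15.4275% = 75.8535%.
Rounded: 75.85%.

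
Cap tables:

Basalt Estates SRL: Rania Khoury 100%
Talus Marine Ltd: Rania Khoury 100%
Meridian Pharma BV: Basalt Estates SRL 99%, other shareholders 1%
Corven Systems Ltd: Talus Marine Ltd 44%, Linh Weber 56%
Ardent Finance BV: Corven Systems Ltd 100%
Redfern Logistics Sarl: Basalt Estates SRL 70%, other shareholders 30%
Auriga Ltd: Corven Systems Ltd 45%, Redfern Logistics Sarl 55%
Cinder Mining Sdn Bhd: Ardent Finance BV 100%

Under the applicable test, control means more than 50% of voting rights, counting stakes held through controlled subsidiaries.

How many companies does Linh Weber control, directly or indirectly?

3

Linh holds 56% of Corven, so Linh controls Corven.
Corven holds 100% of Ardent, so Linh controls Ardent.
Ardent holds 100% of Cinder, so Linh controls Cinder.
No other company's threshold is met.
Linh controls 3 companies.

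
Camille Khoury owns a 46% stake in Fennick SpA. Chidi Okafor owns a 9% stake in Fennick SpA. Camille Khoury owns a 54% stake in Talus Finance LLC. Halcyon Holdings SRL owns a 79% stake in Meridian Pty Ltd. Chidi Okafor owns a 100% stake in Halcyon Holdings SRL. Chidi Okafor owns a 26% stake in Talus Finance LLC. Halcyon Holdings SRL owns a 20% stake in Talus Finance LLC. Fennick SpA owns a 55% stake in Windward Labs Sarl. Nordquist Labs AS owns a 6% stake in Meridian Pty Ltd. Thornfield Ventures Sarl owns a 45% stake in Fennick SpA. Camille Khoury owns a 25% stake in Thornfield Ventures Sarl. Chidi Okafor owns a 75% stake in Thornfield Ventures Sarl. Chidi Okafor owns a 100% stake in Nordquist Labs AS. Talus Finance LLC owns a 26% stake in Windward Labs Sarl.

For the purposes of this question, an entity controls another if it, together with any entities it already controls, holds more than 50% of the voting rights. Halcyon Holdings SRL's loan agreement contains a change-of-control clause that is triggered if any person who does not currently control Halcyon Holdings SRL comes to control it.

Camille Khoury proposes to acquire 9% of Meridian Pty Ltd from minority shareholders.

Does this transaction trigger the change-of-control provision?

The purchase changes only Camille's holdings, so Camille is the only person who could newly come to control Halcyon.
Camille holds 54% of Talus, so Camille controls Talus.
Neither Camille nor any entity Camille controls holds any voting interest in Halcyon.
So before the transaction, Camille does not control Halcyon.
After the purchase, Camille holds 9% of Meridian directly.
Camille's side now holds 9% of Meridian, not > 50%, so Camille still does not control Meridian.
After the transaction, neither Camille nor any entity Camille controls holds a voting interest in Halcyon, so Camille still does not control it.
No new person acquires control, so the clause is not triggered.

No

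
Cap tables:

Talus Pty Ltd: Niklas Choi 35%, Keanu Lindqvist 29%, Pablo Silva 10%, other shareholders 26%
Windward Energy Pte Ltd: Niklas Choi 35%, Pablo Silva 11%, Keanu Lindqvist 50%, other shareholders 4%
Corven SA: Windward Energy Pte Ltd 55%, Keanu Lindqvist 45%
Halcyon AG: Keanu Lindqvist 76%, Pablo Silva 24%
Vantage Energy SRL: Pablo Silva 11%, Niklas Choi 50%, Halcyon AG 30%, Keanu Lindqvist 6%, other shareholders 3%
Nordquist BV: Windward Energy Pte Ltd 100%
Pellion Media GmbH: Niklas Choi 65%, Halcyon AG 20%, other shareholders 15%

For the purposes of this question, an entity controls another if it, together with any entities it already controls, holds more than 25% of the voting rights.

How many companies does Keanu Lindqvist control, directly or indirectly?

Keanu holds 29% of Talus, so Keanu controls Talus.
Keanu holds 50% of Windward, so Keanu controls Windward.
Windward and Keanu together hold 55% + 45% = 100% of Corven, so Keanu controls Corven.
Keanu holds 76% of Halcyon, so Keanu controls Halcyon.
Halcyon and Keanu together hold 30% + 6% = 36% of Vantage, so Keanu controls Vantage.
Windward holds 100% of Nordquist, so Keanu controls Nordquist.
No other company's threshold is met.
Keanu controls 6 companies.

6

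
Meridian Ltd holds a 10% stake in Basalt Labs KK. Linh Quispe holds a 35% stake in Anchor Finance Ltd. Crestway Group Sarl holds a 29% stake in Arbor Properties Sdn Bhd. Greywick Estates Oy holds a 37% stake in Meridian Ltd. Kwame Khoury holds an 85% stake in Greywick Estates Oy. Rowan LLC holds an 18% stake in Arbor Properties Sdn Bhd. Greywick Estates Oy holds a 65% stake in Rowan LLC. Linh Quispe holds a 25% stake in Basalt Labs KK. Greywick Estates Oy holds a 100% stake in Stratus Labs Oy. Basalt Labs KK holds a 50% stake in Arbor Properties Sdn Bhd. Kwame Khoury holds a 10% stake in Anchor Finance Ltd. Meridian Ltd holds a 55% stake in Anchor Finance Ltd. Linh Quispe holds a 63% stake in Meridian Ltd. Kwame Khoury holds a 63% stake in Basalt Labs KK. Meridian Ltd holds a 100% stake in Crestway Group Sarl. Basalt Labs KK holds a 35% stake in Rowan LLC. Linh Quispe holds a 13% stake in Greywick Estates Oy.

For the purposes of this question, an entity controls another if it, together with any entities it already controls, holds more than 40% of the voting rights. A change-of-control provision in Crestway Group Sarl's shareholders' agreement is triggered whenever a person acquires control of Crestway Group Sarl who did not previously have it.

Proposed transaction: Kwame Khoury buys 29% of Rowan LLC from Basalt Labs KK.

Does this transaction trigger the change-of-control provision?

No

The purchase adds only to Kwame's holdings (Basalt's stake shrinks), so Kwame is the only person who could newly come to control Crestway.
Kwame holds 85% of Greywick, so Kwame controls Greywick.
Kwame holds 63% of Basalt, so Kwame controls Basalt.
Basalt and Greywick together hold 35% + 65% = 100% of Rowan, so Kwame controls Rowan.
Rowan and Basalt together hold 18% + 50% = 68% of Arbor, so Kwame controls Arbor.
Greywick holds 100% of Stratus, so Kwame controls Stratus.
Neither Kwame nor any entity Kwame controls holds any voting interest in Crestway.
So before the transaction, Kwame does not control Crestway.
After the purchase, Kwame holds 29% of Rowan directly, and Basalt's stake falls to 6%.
Basalt and Greywick and Kwame together hold 6% + 65% + 29% = 100% of Rowan, so Kwame controls Rowan.
After the transaction, neither Kwame nor any entity Kwame controls holds a voting interest in Crestway, so Kwame still does not control it.
No new person acquires control, so the clause is not triggered.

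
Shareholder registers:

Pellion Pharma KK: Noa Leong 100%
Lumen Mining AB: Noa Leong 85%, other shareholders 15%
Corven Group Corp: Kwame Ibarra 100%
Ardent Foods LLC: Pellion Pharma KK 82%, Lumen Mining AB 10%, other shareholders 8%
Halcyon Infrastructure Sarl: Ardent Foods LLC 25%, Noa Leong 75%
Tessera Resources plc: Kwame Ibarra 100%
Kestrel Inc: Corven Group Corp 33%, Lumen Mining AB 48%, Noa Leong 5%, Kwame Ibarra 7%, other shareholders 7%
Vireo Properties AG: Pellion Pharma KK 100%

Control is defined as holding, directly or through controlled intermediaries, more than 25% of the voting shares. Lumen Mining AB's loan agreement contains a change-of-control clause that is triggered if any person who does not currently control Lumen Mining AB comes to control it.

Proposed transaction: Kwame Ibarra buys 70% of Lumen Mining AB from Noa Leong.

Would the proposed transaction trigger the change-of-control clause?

The purchase adds only to Kwame's holdings (Noa's stake shrinks), so Kwame is the only person who could newly come to control Lumen.
Kwame holds 100% of Corven, so Kwame controls Corven.
Kwame holds 100% of Tessera, so Kwame controls Tessera.
Corven and Kwame together hold 33% + 7% = 40% of Kestrel, so Kwame controls Kestrel.
Neither Kwame nor any entity Kwame controls holds any voting interest in Lumen.
So before the transaction, Kwame does not control Lumen.
After the purchase, Kwame holds 70% of Lumen directly, and Noa's stake falls to 15%.
Kwame holds 70% of Lumen, so Kwame controls Lumen.
Kwame did not control Lumen before and does after, so the clause is triggered.

Yes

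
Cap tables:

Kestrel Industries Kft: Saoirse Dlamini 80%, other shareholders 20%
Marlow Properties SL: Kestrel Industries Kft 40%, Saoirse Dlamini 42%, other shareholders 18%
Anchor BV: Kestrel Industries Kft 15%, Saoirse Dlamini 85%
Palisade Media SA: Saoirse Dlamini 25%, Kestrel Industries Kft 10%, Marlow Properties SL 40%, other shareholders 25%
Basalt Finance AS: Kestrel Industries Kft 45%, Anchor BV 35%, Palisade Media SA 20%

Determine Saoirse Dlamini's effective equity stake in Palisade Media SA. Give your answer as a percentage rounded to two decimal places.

62.60%

Saoirse reaches Palisade along 4 paths.
Direct stake: 25% = 25%.
Via Kestrel: 80% × 10% = 8%.
Via Kestrel → Marlow: 80% × 40% × 40% = 12.8%.
Via Marlow: 42% × 40% = 16.8%.
Total: 25% + 8% + 12.8% + 16.8% = 62.6%.
Rounded: 62.60%.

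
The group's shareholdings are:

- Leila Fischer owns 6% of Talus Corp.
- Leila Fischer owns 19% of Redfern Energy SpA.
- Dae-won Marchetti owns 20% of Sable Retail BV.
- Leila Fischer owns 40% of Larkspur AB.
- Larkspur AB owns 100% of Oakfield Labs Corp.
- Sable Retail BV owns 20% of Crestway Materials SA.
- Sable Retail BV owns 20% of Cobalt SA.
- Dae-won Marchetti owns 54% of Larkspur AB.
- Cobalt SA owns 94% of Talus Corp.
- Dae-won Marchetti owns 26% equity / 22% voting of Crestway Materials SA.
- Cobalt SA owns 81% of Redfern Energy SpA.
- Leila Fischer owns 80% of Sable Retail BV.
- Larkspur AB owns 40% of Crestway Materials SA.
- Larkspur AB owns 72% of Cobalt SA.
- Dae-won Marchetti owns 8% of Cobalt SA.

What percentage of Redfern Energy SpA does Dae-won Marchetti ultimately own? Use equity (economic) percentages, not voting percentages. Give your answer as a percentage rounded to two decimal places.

41.21%

Dae-won reaches Redfern along 3 paths.
Via Sable → Cobalt: 20% × 20% × 81% = 3.24%.
Via Larkspur → Cobalt: 54% × 72% × 81% = 31.4928%.
Via Cobalt: 8% × 81% = 6.48%.
Total: 3.24% + 31.4928% + 6.48% = 41.2128%.
Rounded: 41.21%.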